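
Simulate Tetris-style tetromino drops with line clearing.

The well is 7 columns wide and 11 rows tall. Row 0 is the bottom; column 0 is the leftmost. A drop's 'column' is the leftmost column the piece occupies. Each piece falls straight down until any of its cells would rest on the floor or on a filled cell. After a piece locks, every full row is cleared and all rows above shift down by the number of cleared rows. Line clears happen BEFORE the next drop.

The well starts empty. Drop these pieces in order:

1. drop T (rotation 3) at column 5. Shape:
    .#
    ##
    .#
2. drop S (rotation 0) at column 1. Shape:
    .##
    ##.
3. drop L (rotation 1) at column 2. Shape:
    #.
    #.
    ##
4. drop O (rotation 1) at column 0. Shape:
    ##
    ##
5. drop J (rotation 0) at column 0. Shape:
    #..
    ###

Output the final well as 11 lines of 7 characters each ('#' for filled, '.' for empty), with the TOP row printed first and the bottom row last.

Answer: .......
.......
.......
.......
#......
###....
..#....
..#....
####..#
####.##
.##...#

Derivation:
Drop 1: T rot3 at col 5 lands with bottom-row=0; cleared 0 line(s) (total 0); column heights now [0 0 0 0 0 2 3], max=3
Drop 2: S rot0 at col 1 lands with bottom-row=0; cleared 0 line(s) (total 0); column heights now [0 1 2 2 0 2 3], max=3
Drop 3: L rot1 at col 2 lands with bottom-row=2; cleared 0 line(s) (total 0); column heights now [0 1 5 3 0 2 3], max=5
Drop 4: O rot1 at col 0 lands with bottom-row=1; cleared 0 line(s) (total 0); column heights now [3 3 5 3 0 2 3], max=5
Drop 5: J rot0 at col 0 lands with bottom-row=5; cleared 0 line(s) (total 0); column heights now [7 6 6 3 0 2 3], max=7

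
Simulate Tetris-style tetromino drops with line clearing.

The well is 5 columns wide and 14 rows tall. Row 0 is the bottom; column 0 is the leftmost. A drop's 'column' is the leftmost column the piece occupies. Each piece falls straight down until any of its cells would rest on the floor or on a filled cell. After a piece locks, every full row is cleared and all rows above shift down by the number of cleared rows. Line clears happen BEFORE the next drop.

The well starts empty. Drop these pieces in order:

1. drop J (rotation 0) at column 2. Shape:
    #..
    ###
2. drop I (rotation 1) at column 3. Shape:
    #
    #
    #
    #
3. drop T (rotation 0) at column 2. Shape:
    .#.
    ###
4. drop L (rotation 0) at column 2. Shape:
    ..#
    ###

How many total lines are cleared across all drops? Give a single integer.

Answer: 0

Derivation:
Drop 1: J rot0 at col 2 lands with bottom-row=0; cleared 0 line(s) (total 0); column heights now [0 0 2 1 1], max=2
Drop 2: I rot1 at col 3 lands with bottom-row=1; cleared 0 line(s) (total 0); column heights now [0 0 2 5 1], max=5
Drop 3: T rot0 at col 2 lands with bottom-row=5; cleared 0 line(s) (total 0); column heights now [0 0 6 7 6], max=7
Drop 4: L rot0 at col 2 lands with bottom-row=7; cleared 0 line(s) (total 0); column heights now [0 0 8 8 9], max=9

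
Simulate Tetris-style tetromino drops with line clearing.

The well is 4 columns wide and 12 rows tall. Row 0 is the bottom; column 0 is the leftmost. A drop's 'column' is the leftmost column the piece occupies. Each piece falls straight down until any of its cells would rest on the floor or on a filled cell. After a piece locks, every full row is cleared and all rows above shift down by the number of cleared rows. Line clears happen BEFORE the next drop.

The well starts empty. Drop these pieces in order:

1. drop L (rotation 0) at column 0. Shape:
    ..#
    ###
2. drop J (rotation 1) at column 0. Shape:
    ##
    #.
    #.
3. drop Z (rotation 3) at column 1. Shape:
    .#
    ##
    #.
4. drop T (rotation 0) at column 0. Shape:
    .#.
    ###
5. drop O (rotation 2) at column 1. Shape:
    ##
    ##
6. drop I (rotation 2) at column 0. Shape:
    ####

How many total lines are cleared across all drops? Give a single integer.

Answer: 1

Derivation:
Drop 1: L rot0 at col 0 lands with bottom-row=0; cleared 0 line(s) (total 0); column heights now [1 1 2 0], max=2
Drop 2: J rot1 at col 0 lands with bottom-row=1; cleared 0 line(s) (total 0); column heights now [4 4 2 0], max=4
Drop 3: Z rot3 at col 1 lands with bottom-row=4; cleared 0 line(s) (total 0); column heights now [4 6 7 0], max=7
Drop 4: T rot0 at col 0 lands with bottom-row=7; cleared 0 line(s) (total 0); column heights now [8 9 8 0], max=9
Drop 5: O rot2 at col 1 lands with bottom-row=9; cleared 0 line(s) (total 0); column heights now [8 11 11 0], max=11
Drop 6: I rot2 at col 0 lands with bottom-row=11; cleared 1 line(s) (total 1); column heights now [8 11 11 0], max=11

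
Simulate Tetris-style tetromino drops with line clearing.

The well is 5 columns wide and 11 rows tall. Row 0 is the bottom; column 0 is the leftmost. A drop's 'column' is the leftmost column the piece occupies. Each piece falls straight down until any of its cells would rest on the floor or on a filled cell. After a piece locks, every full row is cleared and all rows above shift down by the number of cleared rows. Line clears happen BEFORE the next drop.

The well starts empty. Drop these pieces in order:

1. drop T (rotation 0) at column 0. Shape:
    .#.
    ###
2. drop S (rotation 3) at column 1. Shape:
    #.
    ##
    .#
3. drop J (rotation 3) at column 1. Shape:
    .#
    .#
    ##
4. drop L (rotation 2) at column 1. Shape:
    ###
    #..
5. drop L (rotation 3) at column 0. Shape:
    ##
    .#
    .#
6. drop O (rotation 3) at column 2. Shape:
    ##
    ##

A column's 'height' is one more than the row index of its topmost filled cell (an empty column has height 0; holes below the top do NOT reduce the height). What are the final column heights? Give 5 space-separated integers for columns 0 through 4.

Drop 1: T rot0 at col 0 lands with bottom-row=0; cleared 0 line(s) (total 0); column heights now [1 2 1 0 0], max=2
Drop 2: S rot3 at col 1 lands with bottom-row=1; cleared 0 line(s) (total 0); column heights now [1 4 3 0 0], max=4
Drop 3: J rot3 at col 1 lands with bottom-row=4; cleared 0 line(s) (total 0); column heights now [1 5 7 0 0], max=7
Drop 4: L rot2 at col 1 lands with bottom-row=6; cleared 0 line(s) (total 0); column heights now [1 8 8 8 0], max=8
Drop 5: L rot3 at col 0 lands with bottom-row=8; cleared 0 line(s) (total 0); column heights now [11 11 8 8 0], max=11
Drop 6: O rot3 at col 2 lands with bottom-row=8; cleared 0 line(s) (total 0); column heights now [11 11 10 10 0], max=11

Answer: 11 11 10 10 0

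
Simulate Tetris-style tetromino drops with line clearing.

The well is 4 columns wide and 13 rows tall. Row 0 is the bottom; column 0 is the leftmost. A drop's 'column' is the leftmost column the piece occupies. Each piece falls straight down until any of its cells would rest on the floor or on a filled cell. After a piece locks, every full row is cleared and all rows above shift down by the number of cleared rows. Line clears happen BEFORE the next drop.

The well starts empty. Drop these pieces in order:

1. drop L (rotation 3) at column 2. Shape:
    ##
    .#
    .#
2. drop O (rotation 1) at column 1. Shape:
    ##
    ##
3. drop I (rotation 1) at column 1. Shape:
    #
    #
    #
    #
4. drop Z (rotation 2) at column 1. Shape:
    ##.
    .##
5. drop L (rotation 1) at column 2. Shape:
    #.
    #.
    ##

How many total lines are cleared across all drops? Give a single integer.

Answer: 0

Derivation:
Drop 1: L rot3 at col 2 lands with bottom-row=0; cleared 0 line(s) (total 0); column heights now [0 0 3 3], max=3
Drop 2: O rot1 at col 1 lands with bottom-row=3; cleared 0 line(s) (total 0); column heights now [0 5 5 3], max=5
Drop 3: I rot1 at col 1 lands with bottom-row=5; cleared 0 line(s) (total 0); column heights now [0 9 5 3], max=9
Drop 4: Z rot2 at col 1 lands with bottom-row=8; cleared 0 line(s) (total 0); column heights now [0 10 10 9], max=10
Drop 5: L rot1 at col 2 lands with bottom-row=10; cleared 0 line(s) (total 0); column heights now [0 10 13 11], max=13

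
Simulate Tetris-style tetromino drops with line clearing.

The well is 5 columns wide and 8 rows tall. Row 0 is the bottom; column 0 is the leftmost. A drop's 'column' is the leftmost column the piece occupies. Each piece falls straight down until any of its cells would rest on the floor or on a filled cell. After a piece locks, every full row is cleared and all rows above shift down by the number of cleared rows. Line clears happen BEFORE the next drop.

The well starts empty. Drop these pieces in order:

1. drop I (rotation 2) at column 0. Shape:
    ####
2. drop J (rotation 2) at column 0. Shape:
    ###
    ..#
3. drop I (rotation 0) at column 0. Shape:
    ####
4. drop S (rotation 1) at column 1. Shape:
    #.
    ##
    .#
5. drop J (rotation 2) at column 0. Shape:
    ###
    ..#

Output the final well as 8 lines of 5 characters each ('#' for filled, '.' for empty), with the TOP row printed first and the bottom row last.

Answer: ###..
.##..
.##..
..#..
####.
###..
..#..
####.

Derivation:
Drop 1: I rot2 at col 0 lands with bottom-row=0; cleared 0 line(s) (total 0); column heights now [1 1 1 1 0], max=1
Drop 2: J rot2 at col 0 lands with bottom-row=1; cleared 0 line(s) (total 0); column heights now [3 3 3 1 0], max=3
Drop 3: I rot0 at col 0 lands with bottom-row=3; cleared 0 line(s) (total 0); column heights now [4 4 4 4 0], max=4
Drop 4: S rot1 at col 1 lands with bottom-row=4; cleared 0 line(s) (total 0); column heights now [4 7 6 4 0], max=7
Drop 5: J rot2 at col 0 lands with bottom-row=6; cleared 0 line(s) (total 0); column heights now [8 8 8 4 0], max=8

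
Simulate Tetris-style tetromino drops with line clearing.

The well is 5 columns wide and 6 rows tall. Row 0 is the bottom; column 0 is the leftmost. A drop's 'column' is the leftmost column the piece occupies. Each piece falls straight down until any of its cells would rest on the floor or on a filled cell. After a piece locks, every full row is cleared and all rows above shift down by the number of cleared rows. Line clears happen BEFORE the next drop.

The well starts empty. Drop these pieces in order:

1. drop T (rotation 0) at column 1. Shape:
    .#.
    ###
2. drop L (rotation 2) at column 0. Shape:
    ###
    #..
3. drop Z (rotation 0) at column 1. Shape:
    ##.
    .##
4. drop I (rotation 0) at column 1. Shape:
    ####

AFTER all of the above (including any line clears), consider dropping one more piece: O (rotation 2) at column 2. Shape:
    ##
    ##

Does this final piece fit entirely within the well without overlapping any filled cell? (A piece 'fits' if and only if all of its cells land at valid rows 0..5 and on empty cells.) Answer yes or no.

Answer: no

Derivation:
Drop 1: T rot0 at col 1 lands with bottom-row=0; cleared 0 line(s) (total 0); column heights now [0 1 2 1 0], max=2
Drop 2: L rot2 at col 0 lands with bottom-row=1; cleared 0 line(s) (total 0); column heights now [3 3 3 1 0], max=3
Drop 3: Z rot0 at col 1 lands with bottom-row=3; cleared 0 line(s) (total 0); column heights now [3 5 5 4 0], max=5
Drop 4: I rot0 at col 1 lands with bottom-row=5; cleared 0 line(s) (total 0); column heights now [3 6 6 6 6], max=6
Test piece O rot2 at col 2 (width 2): heights before test = [3 6 6 6 6]; fits = False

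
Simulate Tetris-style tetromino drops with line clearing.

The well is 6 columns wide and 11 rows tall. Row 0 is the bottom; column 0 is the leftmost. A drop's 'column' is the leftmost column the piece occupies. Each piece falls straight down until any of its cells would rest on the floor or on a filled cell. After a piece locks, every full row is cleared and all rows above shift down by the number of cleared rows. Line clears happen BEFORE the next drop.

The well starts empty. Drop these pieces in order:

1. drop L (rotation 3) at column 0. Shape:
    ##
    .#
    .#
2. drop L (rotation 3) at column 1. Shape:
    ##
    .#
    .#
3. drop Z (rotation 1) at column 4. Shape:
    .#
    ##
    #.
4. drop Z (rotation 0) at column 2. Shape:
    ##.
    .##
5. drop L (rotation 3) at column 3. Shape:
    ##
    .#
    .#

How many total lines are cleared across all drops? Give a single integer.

Answer: 0

Derivation:
Drop 1: L rot3 at col 0 lands with bottom-row=0; cleared 0 line(s) (total 0); column heights now [3 3 0 0 0 0], max=3
Drop 2: L rot3 at col 1 lands with bottom-row=1; cleared 0 line(s) (total 0); column heights now [3 4 4 0 0 0], max=4
Drop 3: Z rot1 at col 4 lands with bottom-row=0; cleared 0 line(s) (total 0); column heights now [3 4 4 0 2 3], max=4
Drop 4: Z rot0 at col 2 lands with bottom-row=3; cleared 0 line(s) (total 0); column heights now [3 4 5 5 4 3], max=5
Drop 5: L rot3 at col 3 lands with bottom-row=4; cleared 0 line(s) (total 0); column heights now [3 4 5 7 7 3], max=7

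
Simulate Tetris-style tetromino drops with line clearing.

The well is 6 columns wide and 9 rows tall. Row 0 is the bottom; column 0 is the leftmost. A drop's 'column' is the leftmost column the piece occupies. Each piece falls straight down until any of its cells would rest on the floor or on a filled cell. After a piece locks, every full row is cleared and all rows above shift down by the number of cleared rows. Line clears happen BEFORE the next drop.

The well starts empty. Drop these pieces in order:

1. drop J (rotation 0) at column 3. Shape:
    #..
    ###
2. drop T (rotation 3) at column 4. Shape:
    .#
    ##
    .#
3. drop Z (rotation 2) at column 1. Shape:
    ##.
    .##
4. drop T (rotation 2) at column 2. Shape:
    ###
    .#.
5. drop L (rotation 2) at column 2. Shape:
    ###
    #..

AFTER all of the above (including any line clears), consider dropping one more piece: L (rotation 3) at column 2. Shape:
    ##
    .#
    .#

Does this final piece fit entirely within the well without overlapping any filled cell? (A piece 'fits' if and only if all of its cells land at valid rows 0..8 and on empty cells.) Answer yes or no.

Drop 1: J rot0 at col 3 lands with bottom-row=0; cleared 0 line(s) (total 0); column heights now [0 0 0 2 1 1], max=2
Drop 2: T rot3 at col 4 lands with bottom-row=1; cleared 0 line(s) (total 0); column heights now [0 0 0 2 3 4], max=4
Drop 3: Z rot2 at col 1 lands with bottom-row=2; cleared 0 line(s) (total 0); column heights now [0 4 4 3 3 4], max=4
Drop 4: T rot2 at col 2 lands with bottom-row=3; cleared 0 line(s) (total 0); column heights now [0 4 5 5 5 4], max=5
Drop 5: L rot2 at col 2 lands with bottom-row=5; cleared 0 line(s) (total 0); column heights now [0 4 7 7 7 4], max=7
Test piece L rot3 at col 2 (width 2): heights before test = [0 4 7 7 7 4]; fits = False

Answer: no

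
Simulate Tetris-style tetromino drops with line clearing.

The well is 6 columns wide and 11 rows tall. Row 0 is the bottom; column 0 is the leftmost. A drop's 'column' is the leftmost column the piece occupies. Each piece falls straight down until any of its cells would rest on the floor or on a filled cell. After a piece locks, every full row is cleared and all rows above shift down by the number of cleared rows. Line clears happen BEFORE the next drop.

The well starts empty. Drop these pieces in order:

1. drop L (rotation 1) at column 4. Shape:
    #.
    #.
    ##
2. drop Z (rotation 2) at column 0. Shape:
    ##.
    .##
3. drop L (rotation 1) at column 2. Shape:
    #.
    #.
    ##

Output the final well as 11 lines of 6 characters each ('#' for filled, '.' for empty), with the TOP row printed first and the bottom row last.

Drop 1: L rot1 at col 4 lands with bottom-row=0; cleared 0 line(s) (total 0); column heights now [0 0 0 0 3 1], max=3
Drop 2: Z rot2 at col 0 lands with bottom-row=0; cleared 0 line(s) (total 0); column heights now [2 2 1 0 3 1], max=3
Drop 3: L rot1 at col 2 lands with bottom-row=1; cleared 0 line(s) (total 0); column heights now [2 2 4 2 3 1], max=4

Answer: ......
......
......
......
......
......
......
..#...
..#.#.
#####.
.##.##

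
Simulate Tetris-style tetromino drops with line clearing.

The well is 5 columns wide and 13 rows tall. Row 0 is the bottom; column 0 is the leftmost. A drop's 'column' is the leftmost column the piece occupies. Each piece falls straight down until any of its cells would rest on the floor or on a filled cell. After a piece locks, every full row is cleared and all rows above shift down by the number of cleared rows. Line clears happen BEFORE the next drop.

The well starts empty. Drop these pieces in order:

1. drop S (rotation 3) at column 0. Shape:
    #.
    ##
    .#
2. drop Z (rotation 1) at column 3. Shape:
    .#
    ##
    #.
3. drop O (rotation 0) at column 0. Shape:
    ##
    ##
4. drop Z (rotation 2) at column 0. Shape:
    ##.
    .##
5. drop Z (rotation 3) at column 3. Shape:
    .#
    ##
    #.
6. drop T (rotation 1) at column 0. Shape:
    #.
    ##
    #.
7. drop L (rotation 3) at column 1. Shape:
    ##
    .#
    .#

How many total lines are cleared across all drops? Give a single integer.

Answer: 0

Derivation:
Drop 1: S rot3 at col 0 lands with bottom-row=0; cleared 0 line(s) (total 0); column heights now [3 2 0 0 0], max=3
Drop 2: Z rot1 at col 3 lands with bottom-row=0; cleared 0 line(s) (total 0); column heights now [3 2 0 2 3], max=3
Drop 3: O rot0 at col 0 lands with bottom-row=3; cleared 0 line(s) (total 0); column heights now [5 5 0 2 3], max=5
Drop 4: Z rot2 at col 0 lands with bottom-row=5; cleared 0 line(s) (total 0); column heights now [7 7 6 2 3], max=7
Drop 5: Z rot3 at col 3 lands with bottom-row=2; cleared 0 line(s) (total 0); column heights now [7 7 6 4 5], max=7
Drop 6: T rot1 at col 0 lands with bottom-row=7; cleared 0 line(s) (total 0); column heights now [10 9 6 4 5], max=10
Drop 7: L rot3 at col 1 lands with bottom-row=7; cleared 0 line(s) (total 0); column heights now [10 10 10 4 5], max=10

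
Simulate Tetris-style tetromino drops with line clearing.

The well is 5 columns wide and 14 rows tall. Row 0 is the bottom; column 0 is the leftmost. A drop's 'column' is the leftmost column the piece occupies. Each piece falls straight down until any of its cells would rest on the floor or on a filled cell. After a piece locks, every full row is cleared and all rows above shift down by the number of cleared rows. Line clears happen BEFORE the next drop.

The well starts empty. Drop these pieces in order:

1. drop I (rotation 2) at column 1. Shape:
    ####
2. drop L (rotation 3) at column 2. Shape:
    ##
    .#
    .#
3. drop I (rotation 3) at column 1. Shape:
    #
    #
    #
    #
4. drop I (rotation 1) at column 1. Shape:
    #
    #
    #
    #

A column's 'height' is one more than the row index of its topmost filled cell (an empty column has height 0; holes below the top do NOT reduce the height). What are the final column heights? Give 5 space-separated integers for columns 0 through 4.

Answer: 0 9 4 4 1

Derivation:
Drop 1: I rot2 at col 1 lands with bottom-row=0; cleared 0 line(s) (total 0); column heights now [0 1 1 1 1], max=1
Drop 2: L rot3 at col 2 lands with bottom-row=1; cleared 0 line(s) (total 0); column heights now [0 1 4 4 1], max=4
Drop 3: I rot3 at col 1 lands with bottom-row=1; cleared 0 line(s) (total 0); column heights now [0 5 4 4 1], max=5
Drop 4: I rot1 at col 1 lands with bottom-row=5; cleared 0 line(s) (total 0); column heights now [0 9 4 4 1], max=9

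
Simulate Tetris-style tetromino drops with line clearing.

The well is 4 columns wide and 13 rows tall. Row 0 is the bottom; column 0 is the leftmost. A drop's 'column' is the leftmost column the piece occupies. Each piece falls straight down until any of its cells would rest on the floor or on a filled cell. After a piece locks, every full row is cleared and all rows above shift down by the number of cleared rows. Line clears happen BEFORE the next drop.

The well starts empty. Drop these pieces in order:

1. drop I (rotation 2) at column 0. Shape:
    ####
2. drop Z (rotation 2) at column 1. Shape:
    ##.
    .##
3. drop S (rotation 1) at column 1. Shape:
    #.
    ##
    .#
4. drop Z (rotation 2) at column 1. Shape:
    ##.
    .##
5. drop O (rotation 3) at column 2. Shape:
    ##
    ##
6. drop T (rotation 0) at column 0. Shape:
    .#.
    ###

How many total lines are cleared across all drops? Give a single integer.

Answer: 1

Derivation:
Drop 1: I rot2 at col 0 lands with bottom-row=0; cleared 1 line(s) (total 1); column heights now [0 0 0 0], max=0
Drop 2: Z rot2 at col 1 lands with bottom-row=0; cleared 0 line(s) (total 1); column heights now [0 2 2 1], max=2
Drop 3: S rot1 at col 1 lands with bottom-row=2; cleared 0 line(s) (total 1); column heights now [0 5 4 1], max=5
Drop 4: Z rot2 at col 1 lands with bottom-row=4; cleared 0 line(s) (total 1); column heights now [0 6 6 5], max=6
Drop 5: O rot3 at col 2 lands with bottom-row=6; cleared 0 line(s) (total 1); column heights now [0 6 8 8], max=8
Drop 6: T rot0 at col 0 lands with bottom-row=8; cleared 0 line(s) (total 1); column heights now [9 10 9 8], max=10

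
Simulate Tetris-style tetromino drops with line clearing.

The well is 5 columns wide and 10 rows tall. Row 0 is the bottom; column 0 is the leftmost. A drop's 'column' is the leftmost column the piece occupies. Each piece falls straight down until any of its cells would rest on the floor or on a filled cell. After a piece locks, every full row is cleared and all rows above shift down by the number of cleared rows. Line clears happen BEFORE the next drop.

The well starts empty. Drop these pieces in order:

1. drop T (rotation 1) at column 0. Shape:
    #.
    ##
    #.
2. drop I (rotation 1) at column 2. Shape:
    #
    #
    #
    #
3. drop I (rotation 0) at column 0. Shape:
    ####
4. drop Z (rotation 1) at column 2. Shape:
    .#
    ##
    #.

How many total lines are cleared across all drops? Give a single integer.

Drop 1: T rot1 at col 0 lands with bottom-row=0; cleared 0 line(s) (total 0); column heights now [3 2 0 0 0], max=3
Drop 2: I rot1 at col 2 lands with bottom-row=0; cleared 0 line(s) (total 0); column heights now [3 2 4 0 0], max=4
Drop 3: I rot0 at col 0 lands with bottom-row=4; cleared 0 line(s) (total 0); column heights now [5 5 5 5 0], max=5
Drop 4: Z rot1 at col 2 lands with bottom-row=5; cleared 0 line(s) (total 0); column heights now [5 5 7 8 0], max=8

Answer: 0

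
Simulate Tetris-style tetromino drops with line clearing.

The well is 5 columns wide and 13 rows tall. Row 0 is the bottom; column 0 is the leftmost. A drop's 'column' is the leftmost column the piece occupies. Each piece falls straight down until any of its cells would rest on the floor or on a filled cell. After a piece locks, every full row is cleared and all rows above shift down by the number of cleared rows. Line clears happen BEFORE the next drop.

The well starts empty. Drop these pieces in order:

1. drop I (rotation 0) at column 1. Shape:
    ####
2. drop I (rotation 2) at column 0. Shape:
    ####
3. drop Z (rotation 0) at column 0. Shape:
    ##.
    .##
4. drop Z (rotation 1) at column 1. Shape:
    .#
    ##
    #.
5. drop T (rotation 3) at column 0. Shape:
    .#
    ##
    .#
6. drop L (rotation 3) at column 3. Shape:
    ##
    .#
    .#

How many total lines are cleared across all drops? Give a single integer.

Drop 1: I rot0 at col 1 lands with bottom-row=0; cleared 0 line(s) (total 0); column heights now [0 1 1 1 1], max=1
Drop 2: I rot2 at col 0 lands with bottom-row=1; cleared 0 line(s) (total 0); column heights now [2 2 2 2 1], max=2
Drop 3: Z rot0 at col 0 lands with bottom-row=2; cleared 0 line(s) (total 0); column heights now [4 4 3 2 1], max=4
Drop 4: Z rot1 at col 1 lands with bottom-row=4; cleared 0 line(s) (total 0); column heights now [4 6 7 2 1], max=7
Drop 5: T rot3 at col 0 lands with bottom-row=6; cleared 0 line(s) (total 0); column heights now [8 9 7 2 1], max=9
Drop 6: L rot3 at col 3 lands with bottom-row=1; cleared 1 line(s) (total 1); column heights now [7 8 6 3 3], max=8

Answer: 1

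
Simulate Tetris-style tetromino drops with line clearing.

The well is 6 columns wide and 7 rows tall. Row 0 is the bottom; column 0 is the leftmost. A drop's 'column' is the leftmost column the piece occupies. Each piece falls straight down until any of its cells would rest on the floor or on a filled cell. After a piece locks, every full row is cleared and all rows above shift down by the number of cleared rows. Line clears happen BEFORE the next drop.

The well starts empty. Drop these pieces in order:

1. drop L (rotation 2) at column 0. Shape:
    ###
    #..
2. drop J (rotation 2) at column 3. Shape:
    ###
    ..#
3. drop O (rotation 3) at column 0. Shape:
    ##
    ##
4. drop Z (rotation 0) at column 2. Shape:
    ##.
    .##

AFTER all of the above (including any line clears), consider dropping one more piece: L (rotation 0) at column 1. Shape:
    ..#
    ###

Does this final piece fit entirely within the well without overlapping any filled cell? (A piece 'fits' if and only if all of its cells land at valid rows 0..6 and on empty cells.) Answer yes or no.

Drop 1: L rot2 at col 0 lands with bottom-row=0; cleared 0 line(s) (total 0); column heights now [2 2 2 0 0 0], max=2
Drop 2: J rot2 at col 3 lands with bottom-row=0; cleared 1 line(s) (total 1); column heights now [1 0 0 0 0 1], max=1
Drop 3: O rot3 at col 0 lands with bottom-row=1; cleared 0 line(s) (total 1); column heights now [3 3 0 0 0 1], max=3
Drop 4: Z rot0 at col 2 lands with bottom-row=0; cleared 0 line(s) (total 1); column heights now [3 3 2 2 1 1], max=3
Test piece L rot0 at col 1 (width 3): heights before test = [3 3 2 2 1 1]; fits = True

Answer: yes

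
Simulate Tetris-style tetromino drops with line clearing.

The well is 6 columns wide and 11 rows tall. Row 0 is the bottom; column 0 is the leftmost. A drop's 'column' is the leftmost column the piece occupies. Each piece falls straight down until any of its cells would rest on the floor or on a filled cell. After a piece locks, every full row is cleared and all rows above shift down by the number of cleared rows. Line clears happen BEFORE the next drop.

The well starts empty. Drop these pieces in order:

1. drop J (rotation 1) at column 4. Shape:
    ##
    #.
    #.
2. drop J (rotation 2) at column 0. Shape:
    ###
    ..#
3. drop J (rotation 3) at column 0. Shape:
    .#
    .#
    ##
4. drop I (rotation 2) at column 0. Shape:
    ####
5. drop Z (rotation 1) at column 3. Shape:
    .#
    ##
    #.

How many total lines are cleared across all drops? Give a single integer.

Drop 1: J rot1 at col 4 lands with bottom-row=0; cleared 0 line(s) (total 0); column heights now [0 0 0 0 3 3], max=3
Drop 2: J rot2 at col 0 lands with bottom-row=0; cleared 0 line(s) (total 0); column heights now [2 2 2 0 3 3], max=3
Drop 3: J rot3 at col 0 lands with bottom-row=2; cleared 0 line(s) (total 0); column heights now [3 5 2 0 3 3], max=5
Drop 4: I rot2 at col 0 lands with bottom-row=5; cleared 0 line(s) (total 0); column heights now [6 6 6 6 3 3], max=6
Drop 5: Z rot1 at col 3 lands with bottom-row=6; cleared 0 line(s) (total 0); column heights now [6 6 6 8 9 3], max=9

Answer: 0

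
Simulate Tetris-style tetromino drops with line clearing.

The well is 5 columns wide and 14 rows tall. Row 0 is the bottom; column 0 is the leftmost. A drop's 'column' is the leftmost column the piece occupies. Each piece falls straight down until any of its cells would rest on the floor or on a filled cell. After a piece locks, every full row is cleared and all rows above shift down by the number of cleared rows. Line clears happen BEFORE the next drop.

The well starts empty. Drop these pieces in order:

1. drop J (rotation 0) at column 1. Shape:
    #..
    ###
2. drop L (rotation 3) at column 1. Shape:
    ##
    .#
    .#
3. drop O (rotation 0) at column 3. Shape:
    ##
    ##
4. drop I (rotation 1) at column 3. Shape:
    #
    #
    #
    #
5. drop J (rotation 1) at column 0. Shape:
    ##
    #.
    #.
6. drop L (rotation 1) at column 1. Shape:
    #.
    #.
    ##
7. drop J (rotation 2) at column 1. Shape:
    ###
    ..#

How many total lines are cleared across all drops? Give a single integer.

Answer: 0

Derivation:
Drop 1: J rot0 at col 1 lands with bottom-row=0; cleared 0 line(s) (total 0); column heights now [0 2 1 1 0], max=2
Drop 2: L rot3 at col 1 lands with bottom-row=1; cleared 0 line(s) (total 0); column heights now [0 4 4 1 0], max=4
Drop 3: O rot0 at col 3 lands with bottom-row=1; cleared 0 line(s) (total 0); column heights now [0 4 4 3 3], max=4
Drop 4: I rot1 at col 3 lands with bottom-row=3; cleared 0 line(s) (total 0); column heights now [0 4 4 7 3], max=7
Drop 5: J rot1 at col 0 lands with bottom-row=2; cleared 0 line(s) (total 0); column heights now [5 5 4 7 3], max=7
Drop 6: L rot1 at col 1 lands with bottom-row=5; cleared 0 line(s) (total 0); column heights now [5 8 6 7 3], max=8
Drop 7: J rot2 at col 1 lands with bottom-row=7; cleared 0 line(s) (total 0); column heights now [5 9 9 9 3], max=9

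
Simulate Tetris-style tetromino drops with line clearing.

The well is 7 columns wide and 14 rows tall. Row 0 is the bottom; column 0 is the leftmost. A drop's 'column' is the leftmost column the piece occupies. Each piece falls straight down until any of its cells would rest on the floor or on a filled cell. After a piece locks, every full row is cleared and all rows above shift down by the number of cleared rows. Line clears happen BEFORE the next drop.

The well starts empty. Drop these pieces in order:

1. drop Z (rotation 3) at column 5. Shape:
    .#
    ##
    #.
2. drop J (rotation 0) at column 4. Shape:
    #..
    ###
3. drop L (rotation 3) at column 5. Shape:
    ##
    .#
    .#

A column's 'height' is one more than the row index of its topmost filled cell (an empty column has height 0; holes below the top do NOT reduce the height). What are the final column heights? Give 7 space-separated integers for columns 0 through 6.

Drop 1: Z rot3 at col 5 lands with bottom-row=0; cleared 0 line(s) (total 0); column heights now [0 0 0 0 0 2 3], max=3
Drop 2: J rot0 at col 4 lands with bottom-row=3; cleared 0 line(s) (total 0); column heights now [0 0 0 0 5 4 4], max=5
Drop 3: L rot3 at col 5 lands with bottom-row=4; cleared 0 line(s) (total 0); column heights now [0 0 0 0 5 7 7], max=7

Answer: 0 0 0 0 5 7 7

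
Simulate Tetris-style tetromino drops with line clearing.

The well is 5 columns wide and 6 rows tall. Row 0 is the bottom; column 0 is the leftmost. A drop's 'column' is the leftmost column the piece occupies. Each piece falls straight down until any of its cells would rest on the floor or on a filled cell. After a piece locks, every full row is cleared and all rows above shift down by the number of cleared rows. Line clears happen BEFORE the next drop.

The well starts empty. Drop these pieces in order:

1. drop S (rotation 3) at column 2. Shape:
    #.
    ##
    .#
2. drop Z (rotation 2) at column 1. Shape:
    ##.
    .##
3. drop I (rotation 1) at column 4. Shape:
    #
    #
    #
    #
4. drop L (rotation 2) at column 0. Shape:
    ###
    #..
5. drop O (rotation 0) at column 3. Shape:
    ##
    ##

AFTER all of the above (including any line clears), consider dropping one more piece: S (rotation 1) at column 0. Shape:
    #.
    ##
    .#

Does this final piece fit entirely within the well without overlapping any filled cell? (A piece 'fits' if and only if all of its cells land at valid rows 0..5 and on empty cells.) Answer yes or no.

Drop 1: S rot3 at col 2 lands with bottom-row=0; cleared 0 line(s) (total 0); column heights now [0 0 3 2 0], max=3
Drop 2: Z rot2 at col 1 lands with bottom-row=3; cleared 0 line(s) (total 0); column heights now [0 5 5 4 0], max=5
Drop 3: I rot1 at col 4 lands with bottom-row=0; cleared 0 line(s) (total 0); column heights now [0 5 5 4 4], max=5
Drop 4: L rot2 at col 0 lands with bottom-row=4; cleared 0 line(s) (total 0); column heights now [6 6 6 4 4], max=6
Drop 5: O rot0 at col 3 lands with bottom-row=4; cleared 2 line(s) (total 2); column heights now [0 0 4 4 4], max=4
Test piece S rot1 at col 0 (width 2): heights before test = [0 0 4 4 4]; fits = True

Answer: yes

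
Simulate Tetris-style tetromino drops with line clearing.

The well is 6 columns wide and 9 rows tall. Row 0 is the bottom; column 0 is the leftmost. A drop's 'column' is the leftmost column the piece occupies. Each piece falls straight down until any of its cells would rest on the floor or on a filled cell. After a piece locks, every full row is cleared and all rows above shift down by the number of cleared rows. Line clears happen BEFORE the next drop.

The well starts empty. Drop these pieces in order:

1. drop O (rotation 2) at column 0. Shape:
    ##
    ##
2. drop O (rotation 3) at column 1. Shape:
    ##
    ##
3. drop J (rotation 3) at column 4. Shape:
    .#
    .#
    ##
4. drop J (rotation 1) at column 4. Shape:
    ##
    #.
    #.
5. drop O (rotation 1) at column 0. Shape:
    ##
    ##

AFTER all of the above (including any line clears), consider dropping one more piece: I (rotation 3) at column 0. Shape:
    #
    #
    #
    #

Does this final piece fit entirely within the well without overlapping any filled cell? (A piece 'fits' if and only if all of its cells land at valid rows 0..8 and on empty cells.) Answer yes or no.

Answer: no

Derivation:
Drop 1: O rot2 at col 0 lands with bottom-row=0; cleared 0 line(s) (total 0); column heights now [2 2 0 0 0 0], max=2
Drop 2: O rot3 at col 1 lands with bottom-row=2; cleared 0 line(s) (total 0); column heights now [2 4 4 0 0 0], max=4
Drop 3: J rot3 at col 4 lands with bottom-row=0; cleared 0 line(s) (total 0); column heights now [2 4 4 0 1 3], max=4
Drop 4: J rot1 at col 4 lands with bottom-row=1; cleared 0 line(s) (total 0); column heights now [2 4 4 0 4 4], max=4
Drop 5: O rot1 at col 0 lands with bottom-row=4; cleared 0 line(s) (total 0); column heights now [6 6 4 0 4 4], max=6
Test piece I rot3 at col 0 (width 1): heights before test = [6 6 4 0 4 4]; fits = False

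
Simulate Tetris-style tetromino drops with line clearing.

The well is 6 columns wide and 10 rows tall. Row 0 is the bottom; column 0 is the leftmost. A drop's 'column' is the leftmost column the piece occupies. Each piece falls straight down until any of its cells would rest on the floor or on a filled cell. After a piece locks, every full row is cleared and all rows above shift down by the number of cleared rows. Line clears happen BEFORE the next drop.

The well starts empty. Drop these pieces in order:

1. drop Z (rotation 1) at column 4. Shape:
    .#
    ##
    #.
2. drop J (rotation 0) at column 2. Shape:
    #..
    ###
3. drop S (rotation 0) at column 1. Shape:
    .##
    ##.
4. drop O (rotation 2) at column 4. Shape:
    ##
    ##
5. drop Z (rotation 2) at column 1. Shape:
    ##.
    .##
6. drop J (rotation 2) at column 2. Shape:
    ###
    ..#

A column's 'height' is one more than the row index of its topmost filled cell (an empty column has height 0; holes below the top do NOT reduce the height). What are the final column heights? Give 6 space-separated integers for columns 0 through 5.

Drop 1: Z rot1 at col 4 lands with bottom-row=0; cleared 0 line(s) (total 0); column heights now [0 0 0 0 2 3], max=3
Drop 2: J rot0 at col 2 lands with bottom-row=2; cleared 0 line(s) (total 0); column heights now [0 0 4 3 3 3], max=4
Drop 3: S rot0 at col 1 lands with bottom-row=4; cleared 0 line(s) (total 0); column heights now [0 5 6 6 3 3], max=6
Drop 4: O rot2 at col 4 lands with bottom-row=3; cleared 0 line(s) (total 0); column heights now [0 5 6 6 5 5], max=6
Drop 5: Z rot2 at col 1 lands with bottom-row=6; cleared 0 line(s) (total 0); column heights now [0 8 8 7 5 5], max=8
Drop 6: J rot2 at col 2 lands with bottom-row=7; cleared 0 line(s) (total 0); column heights now [0 8 9 9 9 5], max=9

Answer: 0 8 9 9 9 5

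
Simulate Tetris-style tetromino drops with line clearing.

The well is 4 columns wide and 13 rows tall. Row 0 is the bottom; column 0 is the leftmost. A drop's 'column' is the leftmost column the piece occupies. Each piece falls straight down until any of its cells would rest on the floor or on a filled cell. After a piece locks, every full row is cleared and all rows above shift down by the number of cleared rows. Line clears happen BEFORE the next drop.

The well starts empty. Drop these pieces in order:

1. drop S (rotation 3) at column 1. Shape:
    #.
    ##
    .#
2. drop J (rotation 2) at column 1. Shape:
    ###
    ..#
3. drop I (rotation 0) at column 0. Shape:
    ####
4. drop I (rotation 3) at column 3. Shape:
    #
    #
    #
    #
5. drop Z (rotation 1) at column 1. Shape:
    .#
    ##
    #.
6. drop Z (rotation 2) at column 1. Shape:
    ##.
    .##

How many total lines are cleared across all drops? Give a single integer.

Answer: 1

Derivation:
Drop 1: S rot3 at col 1 lands with bottom-row=0; cleared 0 line(s) (total 0); column heights now [0 3 2 0], max=3
Drop 2: J rot2 at col 1 lands with bottom-row=2; cleared 0 line(s) (total 0); column heights now [0 4 4 4], max=4
Drop 3: I rot0 at col 0 lands with bottom-row=4; cleared 1 line(s) (total 1); column heights now [0 4 4 4], max=4
Drop 4: I rot3 at col 3 lands with bottom-row=4; cleared 0 line(s) (total 1); column heights now [0 4 4 8], max=8
Drop 5: Z rot1 at col 1 lands with bottom-row=4; cleared 0 line(s) (total 1); column heights now [0 6 7 8], max=8
Drop 6: Z rot2 at col 1 lands with bottom-row=8; cleared 0 line(s) (total 1); column heights now [0 10 10 9], max=10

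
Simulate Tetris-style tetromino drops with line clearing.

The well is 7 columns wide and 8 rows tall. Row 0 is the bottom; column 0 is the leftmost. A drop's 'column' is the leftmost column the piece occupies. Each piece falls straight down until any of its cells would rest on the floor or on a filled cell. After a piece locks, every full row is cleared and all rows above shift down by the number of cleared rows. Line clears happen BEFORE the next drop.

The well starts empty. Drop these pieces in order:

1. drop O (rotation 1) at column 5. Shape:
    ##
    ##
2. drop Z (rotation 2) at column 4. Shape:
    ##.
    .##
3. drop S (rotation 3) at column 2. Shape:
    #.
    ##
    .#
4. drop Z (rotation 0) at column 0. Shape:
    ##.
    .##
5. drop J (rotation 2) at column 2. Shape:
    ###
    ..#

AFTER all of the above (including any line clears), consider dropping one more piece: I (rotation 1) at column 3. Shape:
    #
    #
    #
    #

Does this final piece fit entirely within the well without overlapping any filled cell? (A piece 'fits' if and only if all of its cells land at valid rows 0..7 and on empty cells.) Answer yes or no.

Drop 1: O rot1 at col 5 lands with bottom-row=0; cleared 0 line(s) (total 0); column heights now [0 0 0 0 0 2 2], max=2
Drop 2: Z rot2 at col 4 lands with bottom-row=2; cleared 0 line(s) (total 0); column heights now [0 0 0 0 4 4 3], max=4
Drop 3: S rot3 at col 2 lands with bottom-row=0; cleared 0 line(s) (total 0); column heights now [0 0 3 2 4 4 3], max=4
Drop 4: Z rot0 at col 0 lands with bottom-row=3; cleared 0 line(s) (total 0); column heights now [5 5 4 2 4 4 3], max=5
Drop 5: J rot2 at col 2 lands with bottom-row=4; cleared 0 line(s) (total 0); column heights now [5 5 6 6 6 4 3], max=6
Test piece I rot1 at col 3 (width 1): heights before test = [5 5 6 6 6 4 3]; fits = False

Answer: no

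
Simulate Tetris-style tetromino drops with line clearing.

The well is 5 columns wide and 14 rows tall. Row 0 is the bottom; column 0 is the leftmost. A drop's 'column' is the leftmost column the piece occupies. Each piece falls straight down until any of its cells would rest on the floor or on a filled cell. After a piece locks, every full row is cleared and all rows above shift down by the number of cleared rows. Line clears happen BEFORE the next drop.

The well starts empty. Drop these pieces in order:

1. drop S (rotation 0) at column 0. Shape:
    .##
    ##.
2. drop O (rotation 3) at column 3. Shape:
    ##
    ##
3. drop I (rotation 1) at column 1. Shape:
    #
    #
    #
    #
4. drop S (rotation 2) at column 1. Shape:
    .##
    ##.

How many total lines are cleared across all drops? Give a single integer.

Answer: 0

Derivation:
Drop 1: S rot0 at col 0 lands with bottom-row=0; cleared 0 line(s) (total 0); column heights now [1 2 2 0 0], max=2
Drop 2: O rot3 at col 3 lands with bottom-row=0; cleared 0 line(s) (total 0); column heights now [1 2 2 2 2], max=2
Drop 3: I rot1 at col 1 lands with bottom-row=2; cleared 0 line(s) (total 0); column heights now [1 6 2 2 2], max=6
Drop 4: S rot2 at col 1 lands with bottom-row=6; cleared 0 line(s) (total 0); column heights now [1 7 8 8 2], max=8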